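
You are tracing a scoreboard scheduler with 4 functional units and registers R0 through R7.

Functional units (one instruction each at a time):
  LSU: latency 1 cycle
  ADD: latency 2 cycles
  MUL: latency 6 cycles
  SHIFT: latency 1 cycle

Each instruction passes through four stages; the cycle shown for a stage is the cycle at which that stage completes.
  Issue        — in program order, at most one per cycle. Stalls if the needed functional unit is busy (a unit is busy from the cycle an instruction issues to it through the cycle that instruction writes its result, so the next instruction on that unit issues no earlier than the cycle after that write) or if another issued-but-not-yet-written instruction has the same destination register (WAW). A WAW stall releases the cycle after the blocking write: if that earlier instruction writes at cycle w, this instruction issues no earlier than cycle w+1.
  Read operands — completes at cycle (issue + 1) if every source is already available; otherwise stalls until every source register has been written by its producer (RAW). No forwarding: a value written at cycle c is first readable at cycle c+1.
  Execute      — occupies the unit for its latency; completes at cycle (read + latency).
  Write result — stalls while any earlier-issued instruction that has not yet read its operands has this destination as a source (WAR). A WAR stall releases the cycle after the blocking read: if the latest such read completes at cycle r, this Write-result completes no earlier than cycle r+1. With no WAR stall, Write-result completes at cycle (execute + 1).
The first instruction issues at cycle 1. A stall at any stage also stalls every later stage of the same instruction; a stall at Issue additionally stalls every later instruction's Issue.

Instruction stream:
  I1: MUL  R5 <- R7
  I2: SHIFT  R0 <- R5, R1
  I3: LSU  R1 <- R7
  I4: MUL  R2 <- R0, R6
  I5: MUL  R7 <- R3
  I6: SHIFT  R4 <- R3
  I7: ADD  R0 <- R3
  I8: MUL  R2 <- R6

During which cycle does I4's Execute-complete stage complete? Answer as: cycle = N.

cycle = 19

I1: IS=1 RO=2 EX=8 WR=9
I2: IS=2 RO=10 EX=11 WR=12  [RAW R5: wait I1 write@9]
I3: IS=3 RO=4 EX=5 WR=11  [WAR R1: wait I2 read@10]
I4: IS=10 RO=13 EX=19 WR=20  [struct: MUL busy until I1 writes@9; RAW R0: wait I2 write@12]
I5: IS=21 RO=22 EX=28 WR=29  [struct: MUL busy until I4 writes@20]
I6: IS=22 RO=23 EX=24 WR=25
I7: IS=23 RO=24 EX=26 WR=27
I8: IS=30 RO=31 EX=37 WR=38  [struct: MUL busy until I5 writes@29]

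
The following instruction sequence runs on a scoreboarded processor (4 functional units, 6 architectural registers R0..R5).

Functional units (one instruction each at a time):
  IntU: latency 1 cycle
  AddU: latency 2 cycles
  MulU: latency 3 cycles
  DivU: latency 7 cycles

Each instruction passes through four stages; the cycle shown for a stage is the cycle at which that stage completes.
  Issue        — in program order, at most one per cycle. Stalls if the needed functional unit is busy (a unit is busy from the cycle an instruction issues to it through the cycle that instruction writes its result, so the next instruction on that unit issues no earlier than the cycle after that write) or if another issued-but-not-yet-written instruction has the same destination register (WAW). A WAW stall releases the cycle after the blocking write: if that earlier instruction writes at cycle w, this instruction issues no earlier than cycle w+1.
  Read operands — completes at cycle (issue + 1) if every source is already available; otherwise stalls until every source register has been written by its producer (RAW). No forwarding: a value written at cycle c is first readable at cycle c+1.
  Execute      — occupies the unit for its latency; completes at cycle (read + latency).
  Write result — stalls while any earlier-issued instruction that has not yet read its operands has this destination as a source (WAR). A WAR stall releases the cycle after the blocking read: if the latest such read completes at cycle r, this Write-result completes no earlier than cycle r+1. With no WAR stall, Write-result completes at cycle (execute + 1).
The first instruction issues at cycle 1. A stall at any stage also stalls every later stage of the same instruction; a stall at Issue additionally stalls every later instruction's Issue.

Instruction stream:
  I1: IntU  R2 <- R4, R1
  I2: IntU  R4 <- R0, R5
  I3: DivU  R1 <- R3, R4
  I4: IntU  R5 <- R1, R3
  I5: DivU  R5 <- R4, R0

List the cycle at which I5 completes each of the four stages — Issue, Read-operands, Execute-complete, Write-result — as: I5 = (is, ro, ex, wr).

I5 = (21, 22, 29, 30)

[1] I1 issues→IntU
[2] I1 reads
[3] I1 exec-done
[4] I1 writes R2
[5] I2 issues→IntU
[6] I2 reads | I3 issues→DivU
[7] I2 exec-done
[8] I2 writes R4
[9] I3 reads | I4 issues→IntU
[16] I3 exec-done
[17] I3 writes R1
[18] I4 reads
[19] I4 exec-done
[20] I4 writes R5
[21] I5 issues→DivU
[22] I5 reads
[29] I5 exec-done
[30] I5 writes R5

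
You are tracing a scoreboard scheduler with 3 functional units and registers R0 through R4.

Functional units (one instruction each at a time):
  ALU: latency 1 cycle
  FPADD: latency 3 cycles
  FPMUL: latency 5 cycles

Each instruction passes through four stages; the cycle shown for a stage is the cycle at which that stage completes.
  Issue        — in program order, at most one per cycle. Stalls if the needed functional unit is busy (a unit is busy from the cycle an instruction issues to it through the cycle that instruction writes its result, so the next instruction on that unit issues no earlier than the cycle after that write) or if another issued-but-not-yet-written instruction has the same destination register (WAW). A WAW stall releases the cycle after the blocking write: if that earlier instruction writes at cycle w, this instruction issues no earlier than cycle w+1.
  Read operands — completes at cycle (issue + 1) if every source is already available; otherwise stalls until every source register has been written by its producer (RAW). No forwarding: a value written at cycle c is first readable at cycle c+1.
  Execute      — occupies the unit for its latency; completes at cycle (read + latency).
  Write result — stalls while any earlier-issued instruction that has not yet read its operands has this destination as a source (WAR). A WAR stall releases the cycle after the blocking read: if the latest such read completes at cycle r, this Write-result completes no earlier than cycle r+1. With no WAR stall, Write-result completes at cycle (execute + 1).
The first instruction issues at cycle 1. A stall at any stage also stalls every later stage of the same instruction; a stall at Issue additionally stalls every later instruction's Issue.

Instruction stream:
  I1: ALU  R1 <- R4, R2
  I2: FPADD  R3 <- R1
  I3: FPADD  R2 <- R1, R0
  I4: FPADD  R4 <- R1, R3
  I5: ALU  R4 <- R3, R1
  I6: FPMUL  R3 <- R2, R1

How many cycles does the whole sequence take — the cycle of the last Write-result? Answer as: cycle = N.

cycle = 30

c1: I1 dispatched to ALU
c2: I1 operands ready; I2 dispatched to FPADD
c3: I1 complete
c4: R1←I1
c5: I2 operands ready
c8: I2 complete
c9: R3←I2
c10: I3 dispatched to FPADD
c11: I3 operands ready
c14: I3 complete
c15: R2←I3
c16: I4 dispatched to FPADD
c17: I4 operands ready
c20: I4 complete
c21: R4←I4
c22: I5 dispatched to ALU
c23: I5 operands ready; I6 dispatched to FPMUL
c24: I5 complete; I6 operands ready
c25: R4←I5
c29: I6 complete
c30: R3←I6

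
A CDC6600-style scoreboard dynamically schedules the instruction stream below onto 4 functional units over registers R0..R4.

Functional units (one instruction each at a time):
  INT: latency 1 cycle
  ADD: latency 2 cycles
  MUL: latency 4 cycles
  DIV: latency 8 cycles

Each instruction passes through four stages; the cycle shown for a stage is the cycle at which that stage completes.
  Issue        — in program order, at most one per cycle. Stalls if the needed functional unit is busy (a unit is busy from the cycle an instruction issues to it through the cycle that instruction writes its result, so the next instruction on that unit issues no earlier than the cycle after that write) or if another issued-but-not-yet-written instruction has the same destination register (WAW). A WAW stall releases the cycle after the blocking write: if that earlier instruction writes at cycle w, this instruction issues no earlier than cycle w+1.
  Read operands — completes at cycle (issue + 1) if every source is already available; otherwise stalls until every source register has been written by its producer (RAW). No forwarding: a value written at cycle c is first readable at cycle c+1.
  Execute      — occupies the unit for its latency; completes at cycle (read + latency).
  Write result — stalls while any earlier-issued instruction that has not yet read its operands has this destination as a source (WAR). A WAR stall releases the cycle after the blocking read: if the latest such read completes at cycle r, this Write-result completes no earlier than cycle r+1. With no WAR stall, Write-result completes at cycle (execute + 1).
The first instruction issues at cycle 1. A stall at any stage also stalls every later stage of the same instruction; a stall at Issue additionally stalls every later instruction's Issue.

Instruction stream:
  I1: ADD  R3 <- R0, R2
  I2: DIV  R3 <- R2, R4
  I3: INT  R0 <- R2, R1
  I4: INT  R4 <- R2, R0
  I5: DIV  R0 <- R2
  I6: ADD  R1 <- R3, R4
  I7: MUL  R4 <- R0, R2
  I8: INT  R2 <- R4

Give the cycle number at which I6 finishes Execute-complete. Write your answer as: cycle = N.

c1: I1→ADD
c2: I1 RO
c4: I1 EX
c5: I1 WR R3
c6: I2→DIV
c7: I2 RO; I3→INT
c8: I3 RO
c9: I3 EX
c10: I3 WR R0
c11: I4→INT
c12: I4 RO
c13: I4 EX
c14: I4 WR R4
c15: I2 EX
c16: I2 WR R3
c17: I5→DIV
c18: I5 RO; I6→ADD
c19: I6 RO; I7→MUL
c20: I8→INT
c21: I6 EX
c22: I6 WR R1
c26: I5 EX
c27: I5 WR R0
c28: I7 RO
c32: I7 EX
c33: I7 WR R4
c34: I8 RO
c35: I8 EX
c36: I8 WR R2

cycle = 21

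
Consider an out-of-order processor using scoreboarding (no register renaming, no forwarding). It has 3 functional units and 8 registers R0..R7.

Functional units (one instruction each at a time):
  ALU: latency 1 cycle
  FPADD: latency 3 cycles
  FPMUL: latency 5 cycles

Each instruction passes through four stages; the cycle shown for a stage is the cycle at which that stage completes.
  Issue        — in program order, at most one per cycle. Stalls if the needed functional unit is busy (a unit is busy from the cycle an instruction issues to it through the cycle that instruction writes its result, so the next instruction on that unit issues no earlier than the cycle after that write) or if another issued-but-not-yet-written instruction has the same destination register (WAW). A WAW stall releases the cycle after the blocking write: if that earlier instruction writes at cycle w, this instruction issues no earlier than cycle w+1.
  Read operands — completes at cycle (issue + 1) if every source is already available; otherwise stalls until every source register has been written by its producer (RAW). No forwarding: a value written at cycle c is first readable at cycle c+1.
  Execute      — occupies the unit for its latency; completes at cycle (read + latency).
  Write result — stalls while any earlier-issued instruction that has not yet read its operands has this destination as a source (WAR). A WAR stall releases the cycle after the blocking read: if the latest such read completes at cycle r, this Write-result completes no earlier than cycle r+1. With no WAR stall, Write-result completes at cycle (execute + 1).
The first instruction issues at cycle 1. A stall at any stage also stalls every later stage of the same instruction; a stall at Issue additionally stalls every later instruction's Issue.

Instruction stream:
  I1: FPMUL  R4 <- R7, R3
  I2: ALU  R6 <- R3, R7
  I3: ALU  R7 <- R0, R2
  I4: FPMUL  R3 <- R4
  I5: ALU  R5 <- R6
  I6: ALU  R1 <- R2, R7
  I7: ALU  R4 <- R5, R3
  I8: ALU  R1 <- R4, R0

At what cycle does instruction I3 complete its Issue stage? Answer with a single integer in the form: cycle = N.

cycle = 6

[1] I1 issues→FPMUL
[2] I1 reads · I2 issues→ALU
[3] I2 reads
[4] I2 exec-done
[5] I2 writes R6
[6] I3 issues→ALU
[7] I1 exec-done · I3 reads
[8] I1 writes R4 · I3 exec-done
[9] I3 writes R7 · I4 issues→FPMUL
[10] I4 reads · I5 issues→ALU
[11] I5 reads
[12] I5 exec-done
[13] I5 writes R5
[14] I6 issues→ALU
[15] I4 exec-done · I6 reads
[16] I4 writes R3 · I6 exec-done
[17] I6 writes R1
[18] I7 issues→ALU
[19] I7 reads
[20] I7 exec-done
[21] I7 writes R4
[22] I8 issues→ALU
[23] I8 reads
[24] I8 exec-done
[25] I8 writes R1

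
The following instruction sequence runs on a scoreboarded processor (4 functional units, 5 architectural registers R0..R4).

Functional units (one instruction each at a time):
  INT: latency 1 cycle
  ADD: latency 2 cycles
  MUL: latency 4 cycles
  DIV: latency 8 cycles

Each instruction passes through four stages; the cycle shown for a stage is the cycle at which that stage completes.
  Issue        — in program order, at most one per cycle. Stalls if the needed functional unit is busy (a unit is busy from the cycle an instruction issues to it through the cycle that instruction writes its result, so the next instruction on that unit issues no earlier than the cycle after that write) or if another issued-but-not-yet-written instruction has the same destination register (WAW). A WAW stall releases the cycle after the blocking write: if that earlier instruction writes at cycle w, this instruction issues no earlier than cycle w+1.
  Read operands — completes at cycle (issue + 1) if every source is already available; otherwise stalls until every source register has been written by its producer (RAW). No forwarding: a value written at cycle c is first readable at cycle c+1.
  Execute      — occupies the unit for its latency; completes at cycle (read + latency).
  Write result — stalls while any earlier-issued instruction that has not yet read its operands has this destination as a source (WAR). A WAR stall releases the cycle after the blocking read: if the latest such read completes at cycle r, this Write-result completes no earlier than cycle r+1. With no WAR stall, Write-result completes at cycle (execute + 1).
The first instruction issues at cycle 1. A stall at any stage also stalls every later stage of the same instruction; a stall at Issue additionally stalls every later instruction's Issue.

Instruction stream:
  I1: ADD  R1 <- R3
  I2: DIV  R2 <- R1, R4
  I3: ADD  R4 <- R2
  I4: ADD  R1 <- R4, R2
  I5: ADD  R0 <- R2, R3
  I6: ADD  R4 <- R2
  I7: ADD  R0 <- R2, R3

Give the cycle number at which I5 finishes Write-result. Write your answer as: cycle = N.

[1] I1 issues→ADD
[2] I1 reads · I2 issues→DIV
[4] I1 exec-done
[5] I1 writes R1
[6] I2 reads · I3 issues→ADD
[14] I2 exec-done
[15] I2 writes R2
[16] I3 reads
[18] I3 exec-done
[19] I3 writes R4
[20] I4 issues→ADD
[21] I4 reads
[23] I4 exec-done
[24] I4 writes R1
[25] I5 issues→ADD
[26] I5 reads
[28] I5 exec-done
[29] I5 writes R0
[30] I6 issues→ADD
[31] I6 reads
[33] I6 exec-done
[34] I6 writes R4
[35] I7 issues→ADD
[36] I7 reads
[38] I7 exec-done
[39] I7 writes R0

cycle = 29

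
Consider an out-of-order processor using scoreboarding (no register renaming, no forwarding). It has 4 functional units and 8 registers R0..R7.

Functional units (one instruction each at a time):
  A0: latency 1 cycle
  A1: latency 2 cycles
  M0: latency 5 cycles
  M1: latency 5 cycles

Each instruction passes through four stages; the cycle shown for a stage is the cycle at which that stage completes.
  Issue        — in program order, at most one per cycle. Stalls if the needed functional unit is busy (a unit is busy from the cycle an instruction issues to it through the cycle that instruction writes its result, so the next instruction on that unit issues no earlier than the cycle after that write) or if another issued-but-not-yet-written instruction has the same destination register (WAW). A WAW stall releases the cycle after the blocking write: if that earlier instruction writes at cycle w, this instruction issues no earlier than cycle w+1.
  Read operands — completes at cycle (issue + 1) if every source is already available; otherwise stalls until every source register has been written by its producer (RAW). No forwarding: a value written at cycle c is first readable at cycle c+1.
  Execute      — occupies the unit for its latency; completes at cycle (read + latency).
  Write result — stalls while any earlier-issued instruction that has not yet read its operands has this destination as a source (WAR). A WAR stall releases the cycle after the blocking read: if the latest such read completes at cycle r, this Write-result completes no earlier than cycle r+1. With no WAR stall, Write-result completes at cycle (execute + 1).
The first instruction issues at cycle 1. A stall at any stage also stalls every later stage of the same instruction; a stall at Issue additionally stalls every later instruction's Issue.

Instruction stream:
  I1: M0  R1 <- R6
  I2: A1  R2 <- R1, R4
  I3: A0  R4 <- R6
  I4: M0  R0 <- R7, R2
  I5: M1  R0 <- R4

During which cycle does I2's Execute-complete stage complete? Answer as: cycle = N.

I1  is:1  ro:2  ex:7  wr:8
I2  is:2  ro:9  ex:11  wr:12  — RAW R1: wait I1 write@8
I3  is:3  ro:4  ex:5  wr:10  — WAR R4: wait I2 read@9
I4  is:9  ro:13  ex:18  wr:19  — struct: M0 busy until I1 writes@8, RAW R2: wait I2 write@12
I5  is:20  ro:21  ex:26  wr:27  — WAW R0: wait I4 write@19

cycle = 11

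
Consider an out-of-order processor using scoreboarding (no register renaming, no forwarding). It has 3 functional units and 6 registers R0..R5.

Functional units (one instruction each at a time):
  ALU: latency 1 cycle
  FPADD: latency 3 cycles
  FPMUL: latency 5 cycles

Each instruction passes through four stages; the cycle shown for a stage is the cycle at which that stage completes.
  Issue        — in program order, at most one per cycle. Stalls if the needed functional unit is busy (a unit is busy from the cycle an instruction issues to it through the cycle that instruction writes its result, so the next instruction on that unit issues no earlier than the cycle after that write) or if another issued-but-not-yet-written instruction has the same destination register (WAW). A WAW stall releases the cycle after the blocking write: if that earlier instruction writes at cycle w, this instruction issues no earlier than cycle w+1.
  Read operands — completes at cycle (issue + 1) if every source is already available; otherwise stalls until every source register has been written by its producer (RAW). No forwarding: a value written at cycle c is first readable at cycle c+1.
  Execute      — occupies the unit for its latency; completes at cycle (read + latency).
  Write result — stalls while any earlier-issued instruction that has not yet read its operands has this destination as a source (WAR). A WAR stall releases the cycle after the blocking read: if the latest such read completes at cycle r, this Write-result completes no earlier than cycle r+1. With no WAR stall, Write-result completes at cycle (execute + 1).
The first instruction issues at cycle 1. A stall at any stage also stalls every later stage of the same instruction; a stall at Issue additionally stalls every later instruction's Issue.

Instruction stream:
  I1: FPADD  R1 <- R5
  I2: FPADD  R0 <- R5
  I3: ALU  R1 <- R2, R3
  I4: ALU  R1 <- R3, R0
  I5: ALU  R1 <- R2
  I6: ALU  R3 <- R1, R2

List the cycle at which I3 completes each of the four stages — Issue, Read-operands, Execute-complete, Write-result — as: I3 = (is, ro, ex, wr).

I1 -> (1, 2, 5, 6)
I2 -> (7, 8, 11, 12)  // struct: FPADD busy until I1 writes@6
I3 -> (8, 9, 10, 11)
I4 -> (12, 13, 14, 15)  // struct: ALU busy until I3 writes@11
I5 -> (16, 17, 18, 19)  // struct: ALU busy until I4 writes@15
I6 -> (20, 21, 22, 23)  // struct: ALU busy until I5 writes@19

I3 = (8, 9, 10, 11)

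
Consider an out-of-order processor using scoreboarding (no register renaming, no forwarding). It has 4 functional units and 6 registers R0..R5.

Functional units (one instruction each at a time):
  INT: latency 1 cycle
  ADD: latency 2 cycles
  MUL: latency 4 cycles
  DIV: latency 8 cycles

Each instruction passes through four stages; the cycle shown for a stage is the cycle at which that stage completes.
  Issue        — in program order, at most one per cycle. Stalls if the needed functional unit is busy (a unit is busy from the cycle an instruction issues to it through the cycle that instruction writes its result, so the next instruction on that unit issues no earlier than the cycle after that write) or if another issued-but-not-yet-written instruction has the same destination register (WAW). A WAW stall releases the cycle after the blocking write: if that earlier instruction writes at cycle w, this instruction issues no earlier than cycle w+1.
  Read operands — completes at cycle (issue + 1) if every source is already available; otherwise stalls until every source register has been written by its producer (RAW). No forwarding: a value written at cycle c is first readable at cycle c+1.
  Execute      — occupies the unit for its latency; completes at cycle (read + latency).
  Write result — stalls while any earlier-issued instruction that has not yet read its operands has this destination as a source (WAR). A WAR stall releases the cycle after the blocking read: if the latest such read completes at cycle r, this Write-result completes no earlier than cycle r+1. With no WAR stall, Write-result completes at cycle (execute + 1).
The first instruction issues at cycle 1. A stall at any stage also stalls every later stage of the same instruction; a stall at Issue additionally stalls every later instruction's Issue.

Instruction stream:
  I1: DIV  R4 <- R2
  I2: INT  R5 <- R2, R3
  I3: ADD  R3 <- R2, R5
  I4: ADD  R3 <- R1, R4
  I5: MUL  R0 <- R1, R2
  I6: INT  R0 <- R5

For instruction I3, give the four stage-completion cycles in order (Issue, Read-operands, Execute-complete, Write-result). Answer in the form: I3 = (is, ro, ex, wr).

I3 = (3, 6, 8, 9)

[1] I1→DIV
[2] I1 RO · I2→INT
[3] I2 RO · I3→ADD
[4] I2 EX
[5] I2 WR R5
[6] I3 RO
[8] I3 EX
[9] I3 WR R3
[10] I1 EX · I4→ADD
[11] I1 WR R4 · I5→MUL
[12] I4 RO · I5 RO
[14] I4 EX
[15] I4 WR R3
[16] I5 EX
[17] I5 WR R0
[18] I6→INT
[19] I6 RO
[20] I6 EX
[21] I6 WR R0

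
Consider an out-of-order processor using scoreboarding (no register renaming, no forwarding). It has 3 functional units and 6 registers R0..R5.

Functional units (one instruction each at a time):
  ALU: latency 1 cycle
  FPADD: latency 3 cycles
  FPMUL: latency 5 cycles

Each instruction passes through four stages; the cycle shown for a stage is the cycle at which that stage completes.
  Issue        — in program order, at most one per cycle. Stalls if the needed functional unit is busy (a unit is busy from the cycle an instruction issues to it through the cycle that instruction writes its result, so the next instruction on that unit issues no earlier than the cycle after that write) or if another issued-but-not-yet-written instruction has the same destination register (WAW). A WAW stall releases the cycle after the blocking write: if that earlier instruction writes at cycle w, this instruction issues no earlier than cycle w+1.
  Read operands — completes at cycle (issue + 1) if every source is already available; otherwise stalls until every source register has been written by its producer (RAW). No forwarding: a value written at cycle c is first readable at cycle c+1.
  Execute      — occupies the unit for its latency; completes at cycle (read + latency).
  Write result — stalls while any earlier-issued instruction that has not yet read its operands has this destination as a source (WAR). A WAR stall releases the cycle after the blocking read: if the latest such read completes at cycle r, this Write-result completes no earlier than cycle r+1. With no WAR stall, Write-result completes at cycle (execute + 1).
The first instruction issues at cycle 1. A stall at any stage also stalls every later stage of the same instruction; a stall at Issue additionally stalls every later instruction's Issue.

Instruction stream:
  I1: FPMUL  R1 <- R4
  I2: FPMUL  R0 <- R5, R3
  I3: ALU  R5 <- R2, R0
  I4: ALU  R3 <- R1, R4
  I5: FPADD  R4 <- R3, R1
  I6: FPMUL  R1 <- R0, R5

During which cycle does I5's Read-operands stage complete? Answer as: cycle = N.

  I1 | 1 | 2 | 7 | 8
  I2 | 9 | 10 | 15 | 16   struct: FPMUL busy until I1 writes@8
  I3 | 10 | 17 | 18 | 19   RAW R0: wait I2 write@16
  I4 | 20 | 21 | 22 | 23   struct: ALU busy until I3 writes@19
  I5 | 21 | 24 | 27 | 28   RAW R3: wait I4 write@23
  I6 | 22 | 23 | 28 | 29

cycle = 24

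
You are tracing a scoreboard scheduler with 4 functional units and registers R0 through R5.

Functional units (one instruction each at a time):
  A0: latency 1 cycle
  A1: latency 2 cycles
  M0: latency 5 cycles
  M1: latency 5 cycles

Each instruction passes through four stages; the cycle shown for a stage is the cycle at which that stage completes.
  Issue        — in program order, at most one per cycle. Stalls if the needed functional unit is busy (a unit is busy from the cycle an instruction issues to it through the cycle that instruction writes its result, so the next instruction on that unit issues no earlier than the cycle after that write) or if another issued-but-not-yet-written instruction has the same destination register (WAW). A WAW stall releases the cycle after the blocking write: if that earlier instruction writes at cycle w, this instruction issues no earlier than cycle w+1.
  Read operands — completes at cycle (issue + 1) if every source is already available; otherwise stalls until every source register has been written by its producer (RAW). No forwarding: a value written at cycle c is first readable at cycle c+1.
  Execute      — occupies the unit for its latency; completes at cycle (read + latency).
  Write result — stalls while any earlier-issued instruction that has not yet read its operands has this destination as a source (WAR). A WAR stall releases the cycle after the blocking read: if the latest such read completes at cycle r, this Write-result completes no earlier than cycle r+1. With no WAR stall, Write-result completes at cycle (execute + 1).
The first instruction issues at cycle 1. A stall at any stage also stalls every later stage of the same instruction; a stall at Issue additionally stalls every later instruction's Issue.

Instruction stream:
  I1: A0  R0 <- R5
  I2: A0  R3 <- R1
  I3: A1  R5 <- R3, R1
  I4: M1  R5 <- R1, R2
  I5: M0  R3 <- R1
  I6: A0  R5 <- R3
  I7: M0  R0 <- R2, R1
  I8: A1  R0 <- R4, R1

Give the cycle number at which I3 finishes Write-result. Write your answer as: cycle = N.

  I1 | 1 | 2 | 3 | 4
  I2 | 5 | 6 | 7 | 8   struct: A0 busy until I1 writes@4
  I3 | 6 | 9 | 11 | 12   RAW R3: wait I2 write@8
  I4 | 13 | 14 | 19 | 20   WAW R5: wait I3 write@12
  I5 | 14 | 15 | 20 | 21
  I6 | 21 | 22 | 23 | 24   WAW R5: wait I4 write@20
  I7 | 22 | 23 | 28 | 29
  I8 | 30 | 31 | 33 | 34   WAW R0: wait I7 write@29

cycle = 12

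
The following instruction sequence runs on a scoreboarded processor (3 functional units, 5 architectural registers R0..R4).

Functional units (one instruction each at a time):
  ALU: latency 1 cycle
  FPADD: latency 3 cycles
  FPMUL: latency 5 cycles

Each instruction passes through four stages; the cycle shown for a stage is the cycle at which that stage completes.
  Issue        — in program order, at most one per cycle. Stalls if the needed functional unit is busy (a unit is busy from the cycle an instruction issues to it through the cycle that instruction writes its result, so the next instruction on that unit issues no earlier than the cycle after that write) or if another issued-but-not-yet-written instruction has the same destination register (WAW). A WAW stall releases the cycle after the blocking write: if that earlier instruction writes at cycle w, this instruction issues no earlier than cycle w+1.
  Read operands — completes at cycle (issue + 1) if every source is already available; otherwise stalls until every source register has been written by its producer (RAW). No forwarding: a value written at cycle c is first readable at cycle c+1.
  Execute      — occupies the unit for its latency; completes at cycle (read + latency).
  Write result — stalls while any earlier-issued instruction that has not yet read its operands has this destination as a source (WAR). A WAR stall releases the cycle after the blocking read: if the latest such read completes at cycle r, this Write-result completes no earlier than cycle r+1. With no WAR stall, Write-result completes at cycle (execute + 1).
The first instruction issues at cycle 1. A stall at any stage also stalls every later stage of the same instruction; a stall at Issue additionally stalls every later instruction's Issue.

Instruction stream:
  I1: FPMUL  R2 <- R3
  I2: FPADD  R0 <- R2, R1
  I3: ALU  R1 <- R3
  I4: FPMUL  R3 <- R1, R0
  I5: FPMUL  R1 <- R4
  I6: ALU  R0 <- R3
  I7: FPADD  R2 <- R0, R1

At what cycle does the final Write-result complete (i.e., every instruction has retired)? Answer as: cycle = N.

I1  is:1  ro:2  ex:7  wr:8
I2  is:2  ro:9  ex:12  wr:13  — RAW R2: wait I1 write@8
I3  is:3  ro:4  ex:5  wr:10  — WAR R1: wait I2 read@9
I4  is:9  ro:14  ex:19  wr:20  — struct: FPMUL busy until I1 writes@8, RAW R0: wait I2 write@13
I5  is:21  ro:22  ex:27  wr:28  — struct: FPMUL busy until I4 writes@20
I6  is:22  ro:23  ex:24  wr:25
I7  is:23  ro:29  ex:32  wr:33  — RAW R1: wait I5 write@28

cycle = 33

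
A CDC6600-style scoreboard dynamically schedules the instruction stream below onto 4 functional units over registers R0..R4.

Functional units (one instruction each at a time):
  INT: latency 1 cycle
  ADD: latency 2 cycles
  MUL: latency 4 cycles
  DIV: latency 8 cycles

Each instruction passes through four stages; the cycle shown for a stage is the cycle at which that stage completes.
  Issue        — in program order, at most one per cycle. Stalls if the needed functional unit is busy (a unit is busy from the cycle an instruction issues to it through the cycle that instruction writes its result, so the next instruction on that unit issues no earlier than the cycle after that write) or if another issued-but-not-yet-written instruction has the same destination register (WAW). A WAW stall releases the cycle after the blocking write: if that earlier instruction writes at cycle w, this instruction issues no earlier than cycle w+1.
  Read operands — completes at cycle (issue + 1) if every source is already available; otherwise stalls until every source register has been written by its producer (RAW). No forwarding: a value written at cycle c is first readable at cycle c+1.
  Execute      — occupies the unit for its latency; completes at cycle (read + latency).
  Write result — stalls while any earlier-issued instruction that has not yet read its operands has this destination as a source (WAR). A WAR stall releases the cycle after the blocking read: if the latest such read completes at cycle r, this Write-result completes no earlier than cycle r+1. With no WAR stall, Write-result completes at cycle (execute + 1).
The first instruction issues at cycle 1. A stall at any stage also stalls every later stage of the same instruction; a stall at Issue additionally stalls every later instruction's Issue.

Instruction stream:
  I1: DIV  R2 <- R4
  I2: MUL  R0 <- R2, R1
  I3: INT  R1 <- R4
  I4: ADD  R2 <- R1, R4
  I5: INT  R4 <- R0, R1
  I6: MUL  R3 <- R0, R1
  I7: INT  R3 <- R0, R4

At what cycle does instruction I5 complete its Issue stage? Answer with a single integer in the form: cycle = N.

cycle = 14

[1] I1 issues→DIV
[2] I1 reads | I2 issues→MUL
[3] I3 issues→INT
[4] I3 reads
[5] I3 exec-done
[10] I1 exec-done
[11] I1 writes R2
[12] I2 reads | I4 issues→ADD
[13] I3 writes R1
[14] I4 reads | I5 issues→INT
[16] I2 exec-done | I4 exec-done
[17] I2 writes R0 | I4 writes R2
[18] I5 reads | I6 issues→MUL
[19] I5 exec-done | I6 reads
[20] I5 writes R4
[23] I6 exec-done
[24] I6 writes R3
[25] I7 issues→INT
[26] I7 reads
[27] I7 exec-done
[28] I7 writes R3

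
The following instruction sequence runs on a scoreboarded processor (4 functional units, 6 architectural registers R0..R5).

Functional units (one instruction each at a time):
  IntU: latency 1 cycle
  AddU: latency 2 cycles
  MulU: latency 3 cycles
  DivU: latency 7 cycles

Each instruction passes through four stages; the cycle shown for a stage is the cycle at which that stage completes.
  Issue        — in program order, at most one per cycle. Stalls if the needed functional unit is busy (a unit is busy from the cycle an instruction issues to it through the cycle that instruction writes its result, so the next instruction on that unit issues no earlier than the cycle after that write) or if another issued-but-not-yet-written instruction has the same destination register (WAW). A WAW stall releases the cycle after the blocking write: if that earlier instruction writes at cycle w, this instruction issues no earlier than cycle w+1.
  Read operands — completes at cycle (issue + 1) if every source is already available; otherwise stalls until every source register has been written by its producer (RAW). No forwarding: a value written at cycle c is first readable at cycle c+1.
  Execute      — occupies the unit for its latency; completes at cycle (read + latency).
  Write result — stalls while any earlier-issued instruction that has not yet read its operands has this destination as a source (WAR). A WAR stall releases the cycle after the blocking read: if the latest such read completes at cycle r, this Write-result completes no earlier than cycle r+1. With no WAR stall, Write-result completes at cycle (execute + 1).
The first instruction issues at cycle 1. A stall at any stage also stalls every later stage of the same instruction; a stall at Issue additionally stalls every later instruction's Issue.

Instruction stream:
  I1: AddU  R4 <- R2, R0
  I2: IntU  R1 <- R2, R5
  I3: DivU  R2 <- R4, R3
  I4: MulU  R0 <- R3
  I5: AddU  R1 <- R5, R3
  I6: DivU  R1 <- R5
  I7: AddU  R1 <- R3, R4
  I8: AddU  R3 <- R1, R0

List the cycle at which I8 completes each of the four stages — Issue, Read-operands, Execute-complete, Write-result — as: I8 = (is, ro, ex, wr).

I8 = (30, 31, 33, 34)

cycle 1: I1 issues→AddU
cycle 2: I1 reads · I2 issues→IntU
cycle 3: I2 reads · I3 issues→DivU
cycle 4: I1 exec-done · I2 exec-done · I4 issues→MulU
cycle 5: I1 writes R4 · I2 writes R1 · I4 reads
cycle 6: I3 reads · I5 issues→AddU
cycle 7: I5 reads
cycle 8: I4 exec-done
cycle 9: I4 writes R0 · I5 exec-done
cycle 10: I5 writes R1
cycle 13: I3 exec-done
cycle 14: I3 writes R2
cycle 15: I6 issues→DivU
cycle 16: I6 reads
cycle 23: I6 exec-done
cycle 24: I6 writes R1
cycle 25: I7 issues→AddU
cycle 26: I7 reads
cycle 28: I7 exec-done
cycle 29: I7 writes R1
cycle 30: I8 issues→AddU
cycle 31: I8 reads
cycle 33: I8 exec-done
cycle 34: I8 writes R3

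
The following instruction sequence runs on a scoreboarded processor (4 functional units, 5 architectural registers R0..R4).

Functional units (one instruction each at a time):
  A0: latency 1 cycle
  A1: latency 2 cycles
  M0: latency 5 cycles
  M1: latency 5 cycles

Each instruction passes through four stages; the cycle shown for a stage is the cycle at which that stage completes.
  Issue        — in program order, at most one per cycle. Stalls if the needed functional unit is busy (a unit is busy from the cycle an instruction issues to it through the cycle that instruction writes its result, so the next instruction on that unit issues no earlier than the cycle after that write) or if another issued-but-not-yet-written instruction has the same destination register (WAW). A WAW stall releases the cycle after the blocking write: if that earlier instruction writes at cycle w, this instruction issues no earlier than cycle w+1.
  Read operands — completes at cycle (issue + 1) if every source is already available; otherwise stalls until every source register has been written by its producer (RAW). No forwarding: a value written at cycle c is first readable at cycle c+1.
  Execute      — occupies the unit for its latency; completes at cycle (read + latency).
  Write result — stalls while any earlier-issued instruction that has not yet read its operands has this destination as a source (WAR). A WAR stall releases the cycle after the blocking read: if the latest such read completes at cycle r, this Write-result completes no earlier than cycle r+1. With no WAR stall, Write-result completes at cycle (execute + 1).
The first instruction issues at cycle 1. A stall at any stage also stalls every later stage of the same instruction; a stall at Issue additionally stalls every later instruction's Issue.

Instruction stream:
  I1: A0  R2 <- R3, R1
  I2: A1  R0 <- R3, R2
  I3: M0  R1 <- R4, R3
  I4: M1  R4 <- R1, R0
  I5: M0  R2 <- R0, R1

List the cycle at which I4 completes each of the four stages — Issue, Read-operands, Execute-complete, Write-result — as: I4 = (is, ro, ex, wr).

[1] I1 dispatched to A0
[2] I1 operands ready; I2 dispatched to A1
[3] I1 complete; I3 dispatched to M0
[4] R2←I1; I3 operands ready; I4 dispatched to M1
[5] I2 operands ready
[7] I2 complete
[8] R0←I2
[9] I3 complete
[10] R1←I3
[11] I4 operands ready; I5 dispatched to M0
[12] I5 operands ready
[16] I4 complete
[17] R4←I4; I5 complete
[18] R2←I5

I4 = (4, 11, 16, 17)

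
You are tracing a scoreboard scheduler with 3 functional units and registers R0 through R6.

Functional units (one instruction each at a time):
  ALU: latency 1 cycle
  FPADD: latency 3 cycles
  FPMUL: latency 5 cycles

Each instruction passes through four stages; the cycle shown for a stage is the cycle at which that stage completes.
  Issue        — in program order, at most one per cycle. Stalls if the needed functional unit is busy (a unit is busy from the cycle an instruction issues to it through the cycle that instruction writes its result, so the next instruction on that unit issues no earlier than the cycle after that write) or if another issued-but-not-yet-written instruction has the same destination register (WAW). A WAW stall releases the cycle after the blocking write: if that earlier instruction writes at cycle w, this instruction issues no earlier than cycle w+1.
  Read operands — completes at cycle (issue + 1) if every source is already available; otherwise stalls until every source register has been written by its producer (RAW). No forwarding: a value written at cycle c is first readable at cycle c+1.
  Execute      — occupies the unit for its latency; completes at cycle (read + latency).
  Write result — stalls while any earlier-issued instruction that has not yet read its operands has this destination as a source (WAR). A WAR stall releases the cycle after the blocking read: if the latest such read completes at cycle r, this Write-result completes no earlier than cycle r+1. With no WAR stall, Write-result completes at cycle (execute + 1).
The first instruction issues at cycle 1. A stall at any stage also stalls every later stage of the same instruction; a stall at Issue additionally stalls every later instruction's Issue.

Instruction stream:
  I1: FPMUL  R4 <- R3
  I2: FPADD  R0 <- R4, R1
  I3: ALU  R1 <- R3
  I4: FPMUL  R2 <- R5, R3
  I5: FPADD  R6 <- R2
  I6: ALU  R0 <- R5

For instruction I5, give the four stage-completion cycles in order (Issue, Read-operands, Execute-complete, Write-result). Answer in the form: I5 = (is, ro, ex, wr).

I5 = (14, 17, 20, 21)

I1  is:1  ro:2  ex:7  wr:8
I2  is:2  ro:9  ex:12  wr:13  — RAW R4: wait I1 write@8
I3  is:3  ro:4  ex:5  wr:10  — WAR R1: wait I2 read@9
I4  is:9  ro:10  ex:15  wr:16  — struct: FPMUL busy until I1 writes@8
I5  is:14  ro:17  ex:20  wr:21  — struct: FPADD busy until I2 writes@13, RAW R2: wait I4 write@16
I6  is:15  ro:16  ex:17  wr:18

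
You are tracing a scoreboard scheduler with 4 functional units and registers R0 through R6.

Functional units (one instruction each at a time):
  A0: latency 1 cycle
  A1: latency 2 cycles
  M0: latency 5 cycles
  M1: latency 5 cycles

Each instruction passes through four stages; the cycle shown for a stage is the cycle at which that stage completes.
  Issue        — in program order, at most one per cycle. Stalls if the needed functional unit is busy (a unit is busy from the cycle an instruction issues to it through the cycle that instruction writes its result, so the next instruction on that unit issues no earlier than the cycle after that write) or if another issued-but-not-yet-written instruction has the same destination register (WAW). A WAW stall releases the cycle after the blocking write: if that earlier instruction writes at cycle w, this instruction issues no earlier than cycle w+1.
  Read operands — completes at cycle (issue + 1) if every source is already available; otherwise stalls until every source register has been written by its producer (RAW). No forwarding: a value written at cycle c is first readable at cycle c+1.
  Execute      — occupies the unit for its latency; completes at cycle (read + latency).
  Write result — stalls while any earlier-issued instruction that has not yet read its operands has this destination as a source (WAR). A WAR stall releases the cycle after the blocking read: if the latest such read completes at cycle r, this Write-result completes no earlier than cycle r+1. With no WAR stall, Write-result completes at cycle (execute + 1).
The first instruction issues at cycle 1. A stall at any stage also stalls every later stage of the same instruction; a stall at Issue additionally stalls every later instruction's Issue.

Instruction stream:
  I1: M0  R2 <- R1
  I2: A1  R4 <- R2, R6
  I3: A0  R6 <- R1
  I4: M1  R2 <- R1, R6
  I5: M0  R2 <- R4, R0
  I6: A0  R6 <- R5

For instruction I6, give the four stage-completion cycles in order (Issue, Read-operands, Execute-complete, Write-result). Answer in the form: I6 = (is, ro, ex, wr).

cycle 1: I1→M0
cycle 2: I1 RO, I2→A1
cycle 3: I3→A0
cycle 4: I3 RO
cycle 5: I3 EX
cycle 7: I1 EX
cycle 8: I1 WR R2
cycle 9: I2 RO, I4→M1
cycle 10: I3 WR R6
cycle 11: I2 EX, I4 RO
cycle 12: I2 WR R4
cycle 16: I4 EX
cycle 17: I4 WR R2
cycle 18: I5→M0
cycle 19: I5 RO, I6→A0
cycle 20: I6 RO
cycle 21: I6 EX
cycle 22: I6 WR R6
cycle 24: I5 EX
cycle 25: I5 WR R2

I6 = (19, 20, 21, 22)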